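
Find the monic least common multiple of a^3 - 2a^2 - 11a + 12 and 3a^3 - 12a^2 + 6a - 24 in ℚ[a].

a^5 - 2a^4 - 9a^3 + 8a^2 - 22a + 24

By polynomial division,
  a^3 - 2a^2 - 11a + 12 = (1/3)(3a^3 - 12a^2 + 6a - 24) + (2a^2 - 13a + 20)
  3a^3 - 12a^2 + 6a - 24 = ((3/2)a + 15/4)(2a^2 - 13a + 20) + ((99/4)a - 99)
  2a^2 - 13a + 20 = ((8/99)a - 20/99)((99/4)a - 99) + (0)
Last nonzero remainder: (99/4)a - 99. Dividing through by 99/4 gives the monic gcd a - 4.
Then lcm(f, g) = f·g / gcd(f, g); expanding and making the result monic gives the answer.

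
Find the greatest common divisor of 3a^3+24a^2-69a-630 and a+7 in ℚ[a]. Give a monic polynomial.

Repeated division with remainder:
  3a^3+24a^2-69a-630 = (3a^2+3a-90)(a+7) + (0)
The last nonzero remainder a+7 is already monic.

a+7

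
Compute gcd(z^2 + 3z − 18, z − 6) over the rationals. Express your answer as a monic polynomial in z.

Euclidean algorithm in ℚ[z]:
  z^2 + 3z − 18 = (z + 9)(z − 6) + (36)
  z − 6 = ((1/36)z − 1/6)(36) + (0)
The last nonzero remainder is the constant 36, so the polynomials are coprime and gcd = 1.

1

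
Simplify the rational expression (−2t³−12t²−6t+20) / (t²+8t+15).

(−2t²−2t+4)/(t+3)

Repeated division with remainder:
  −2t³−12t²−6t+20 = (−2t+4)(t²+8t+15) + (−8t−40)
  t²+8t+15 = (−(1/8)t−3/8)(−8t−40) + (0)
Last nonzero remainder: −8t−40. Dividing through by −8 gives the monic gcd t+5.
Cancel t+5 from numerator and denominator to get the reduced form.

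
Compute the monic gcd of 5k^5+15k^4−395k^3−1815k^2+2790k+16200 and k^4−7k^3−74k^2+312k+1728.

k^3+k^2−66k−216

Euclidean algorithm in ℚ[k]:
  5k^5+15k^4−395k^3−1815k^2+2790k+16200 = (5k+50)(k^4−7k^3−74k^2+312k+1728) + (325k^3+325k^2−21450k−70200)
  k^4−7k^3−74k^2+312k+1728 = ((1/325)k−8/325)(325k^3+325k^2−21450k−70200) + (0)
Last nonzero remainder: 325k^3+325k^2−21450k−70200. Dividing through by 325 gives the monic gcd k^3+k^2−66k−216.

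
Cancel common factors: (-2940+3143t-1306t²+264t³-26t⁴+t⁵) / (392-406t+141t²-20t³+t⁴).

(15-8t+t²)/(-2+t)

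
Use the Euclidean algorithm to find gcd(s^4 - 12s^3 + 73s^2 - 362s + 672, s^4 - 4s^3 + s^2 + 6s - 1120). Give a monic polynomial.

s^3 - 9s^2 + 46s - 224

Apply the Euclidean algorithm:
  s^4 - 12s^3 + 73s^2 - 362s + 672 = (s^4 - 4s^3 + s^2 + 6s - 1120) + (-8s^3 + 72s^2 - 368s + 1792)
  s^4 - 4s^3 + s^2 + 6s - 1120 = (-(1/8)s - 5/8)(-8s^3 + 72s^2 - 368s + 1792) + (0)
Last nonzero remainder: -8s^3 + 72s^2 - 368s + 1792. Dividing through by -8 gives the monic gcd s^3 - 9s^2 + 46s - 224.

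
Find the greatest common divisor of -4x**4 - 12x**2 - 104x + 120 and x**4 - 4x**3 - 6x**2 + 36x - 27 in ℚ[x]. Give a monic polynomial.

x**2 + 2x - 3

Apply the Euclidean algorithm:
  -4x**4 - 12x**2 - 104x + 120 = (-4)(x**4 - 4x**3 - 6x**2 + 36x - 27) + (-16x**3 - 36x**2 + 40x + 12)
  x**4 - 4x**3 - 6x**2 + 36x - 27 = (-(1/16)x + 25/64)(-16x**3 - 36x**2 + 40x + 12) + ((169/16)x**2 + (169/8)x - 507/16)
  -16x**3 - 36x**2 + 40x + 12 = (-(256/169)x - 64/169)((169/16)x**2 + (169/8)x - 507/16) + (0)
Last nonzero remainder: (169/16)x**2 + (169/8)x - 507/16. Dividing through by 169/16 gives the monic gcd x**2 + 2x - 3.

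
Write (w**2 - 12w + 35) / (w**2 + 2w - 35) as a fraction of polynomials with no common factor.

(w - 7)/(w + 7)

Euclidean algorithm in ℚ[w]:
  w**2 - 12w + 35 = (w**2 + 2w - 35) + (-14w + 70)
  w**2 + 2w - 35 = (-(1/14)w - 1/2)(-14w + 70) + (0)
Last nonzero remainder: -14w + 70. Dividing through by -14 gives the monic gcd w - 5.
Cancel w - 5 from numerator and denominator to get the reduced form.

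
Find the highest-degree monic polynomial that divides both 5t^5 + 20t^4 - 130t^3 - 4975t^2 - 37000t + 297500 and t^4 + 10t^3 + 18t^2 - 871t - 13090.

t^3 - t^2 + 29t - 1190

By polynomial division,
  5t^5 + 20t^4 - 130t^3 - 4975t^2 - 37000t + 297500 = (5t - 30)(t^4 + 10t^3 + 18t^2 - 871t - 13090) + (80t^3 - 80t^2 + 2320t - 95200)
  t^4 + 10t^3 + 18t^2 - 871t - 13090 = ((1/80)t + 11/80)(80t^3 - 80t^2 + 2320t - 95200) + (0)
Last nonzero remainder: 80t^3 - 80t^2 + 2320t - 95200. Dividing through by 80 gives the monic gcd t^3 - t^2 + 29t - 1190.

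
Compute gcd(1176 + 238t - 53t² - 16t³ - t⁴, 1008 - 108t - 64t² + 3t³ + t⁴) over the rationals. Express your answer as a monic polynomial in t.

Apply the Euclidean algorithm:
  -t⁴ - 16t³ - 53t² + 238t + 1176 = (-1)(t⁴ + 3t³ - 64t² - 108t + 1008) + (-13t³ - 117t² + 130t + 2184)
  t⁴ + 3t³ - 64t² - 108t + 1008 = (-(1/13)t + 6/13)(-13t³ - 117t² + 130t + 2184) + (0)
Last nonzero remainder: -13t³ - 117t² + 130t + 2184. Dividing through by -13 gives the monic gcd t³ + 9t² - 10t - 168.

-168 - 10t + 9t² + t³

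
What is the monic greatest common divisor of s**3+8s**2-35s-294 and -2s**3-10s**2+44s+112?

s+7

Repeated division with remainder:
  s**3+8s**2-35s-294 = (-1/2)(-2s**3-10s**2+44s+112) + (3s**2-13s-238)
  -2s**3-10s**2+44s+112 = (-(2/3)s-56/9)(3s**2-13s-238) + (-(1760/9)s-12320/9)
  3s**2-13s-238 = (-(27/1760)s+153/880)(-(1760/9)s-12320/9) + (0)
Last nonzero remainder: -(1760/9)s-12320/9. Dividing through by -1760/9 gives the monic gcd s+7.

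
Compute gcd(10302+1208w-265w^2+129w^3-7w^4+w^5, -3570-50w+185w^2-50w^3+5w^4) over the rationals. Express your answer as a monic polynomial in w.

102+16w-3w^2+w^3

By polynomial division,
  w^5-7w^4+129w^3-265w^2+1208w+10302 = ((1/5)w+3/5)(5w^4-50w^3+185w^2-50w-3570) + (122w^3-366w^2+1952w+12444)
  5w^4-50w^3+185w^2-50w-3570 = ((5/122)w-35/122)(122w^3-366w^2+1952w+12444) + (0)
Last nonzero remainder: 122w^3-366w^2+1952w+12444. Dividing through by 122 gives the monic gcd w^3-3w^2+16w+102.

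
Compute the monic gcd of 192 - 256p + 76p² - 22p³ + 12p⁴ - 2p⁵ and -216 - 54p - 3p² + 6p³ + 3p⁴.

-24 + 2p - p² + p³

Apply the Euclidean algorithm:
  -2p⁵ + 12p⁴ - 22p³ + 76p² - 256p + 192 = (-(2/3)p + 16/3)(3p⁴ + 6p³ - 3p² - 54p - 216) + (-56p³ + 56p² - 112p + 1344)
  3p⁴ + 6p³ - 3p² - 54p - 216 = (-(3/56)p - 9/56)(-56p³ + 56p² - 112p + 1344) + (0)
Last nonzero remainder: -56p³ + 56p² - 112p + 1344. Dividing through by -56 gives the monic gcd p³ - p² + 2p - 24.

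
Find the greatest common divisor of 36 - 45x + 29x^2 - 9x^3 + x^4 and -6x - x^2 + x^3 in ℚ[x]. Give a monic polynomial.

-3 + x

Repeated division with remainder:
  x^4 - 9x^3 + 29x^2 - 45x + 36 = (x - 8)(x^3 - x^2 - 6x) + (27x^2 - 93x + 36)
  x^3 - x^2 - 6x = ((1/27)x + 22/243)(27x^2 - 93x + 36) + ((88/81)x - 88/27)
  27x^2 - 93x + 36 = ((2187/88)x - 243/22)((88/81)x - 88/27) + (0)
Last nonzero remainder: (88/81)x - 88/27. Dividing through by 88/81 gives the monic gcd x - 3.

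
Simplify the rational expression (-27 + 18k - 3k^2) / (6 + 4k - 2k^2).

(-9 + 3k)/(2 + 2k)

By polynomial division,
  -3k^2 + 18k - 27 = (3/2)(-2k^2 + 4k + 6) + (12k - 36)
  -2k^2 + 4k + 6 = (-(1/6)k - 1/6)(12k - 36) + (0)
Last nonzero remainder: 12k - 36. Dividing through by 12 gives the monic gcd k - 3.
Cancel k - 3 from numerator and denominator to get the reduced form.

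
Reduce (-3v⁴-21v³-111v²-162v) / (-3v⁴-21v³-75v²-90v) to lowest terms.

(v²+5v+27)/(v²+5v+15)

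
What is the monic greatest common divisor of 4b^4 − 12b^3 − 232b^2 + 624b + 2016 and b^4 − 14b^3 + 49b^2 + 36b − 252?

Euclidean algorithm in ℚ[b]:
  4b^4 − 12b^3 − 232b^2 + 624b + 2016 = (4)(b^4 − 14b^3 + 49b^2 + 36b − 252) + (44b^3 − 428b^2 + 480b + 3024)
  b^4 − 14b^3 + 49b^2 + 36b − 252 = ((1/44)b − 47/484)(44b^3 − 428b^2 + 480b + 3024) + (−(420/121)b^2 + (1680/121)b + 5040/121)
  44b^3 − 428b^2 + 480b + 3024 = (−(1331/105)b + 363/5)(−(420/121)b^2 + (1680/121)b + 5040/121) + (0)
Last nonzero remainder: −(420/121)b^2 + (1680/121)b + 5040/121. Dividing through by −420/121 gives the monic gcd b^2 − 4b − 12.

b^2 − 4b − 12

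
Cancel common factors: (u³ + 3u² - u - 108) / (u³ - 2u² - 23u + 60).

(u² + 7u + 27)/(u² + 2u - 15)

Apply the Euclidean algorithm:
  u³ + 3u² - u - 108 = (u³ - 2u² - 23u + 60) + (5u² + 22u - 168)
  u³ - 2u² - 23u + 60 = ((1/5)u - 32/25)(5u² + 22u - 168) + ((969/25)u - 3876/25)
  5u² + 22u - 168 = ((125/969)u + 350/323)((969/25)u - 3876/25) + (0)
Last nonzero remainder: (969/25)u - 3876/25. Dividing through by 969/25 gives the monic gcd u - 4.
Cancel u - 4 from numerator and denominator to get the reduced form.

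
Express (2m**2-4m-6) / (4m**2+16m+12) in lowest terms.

By polynomial division,
  2m**2-4m-6 = (1/2)(4m**2+16m+12) + (-12m-12)
  4m**2+16m+12 = (-(1/3)m-1)(-12m-12) + (0)
Last nonzero remainder: -12m-12. Dividing through by -12 gives the monic gcd m+1.
Cancel m+1 from numerator and denominator to get the reduced form.

(m-3)/(2m+6)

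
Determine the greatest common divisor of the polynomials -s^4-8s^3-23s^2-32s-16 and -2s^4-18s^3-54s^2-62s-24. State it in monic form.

Repeated division with remainder:
  -s^4-8s^3-23s^2-32s-16 = (1/2)(-2s^4-18s^3-54s^2-62s-24) + (s^3+4s^2-s-4)
  -2s^4-18s^3-54s^2-62s-24 = (-2s-10)(s^3+4s^2-s-4) + (-16s^2-80s-64)
  s^3+4s^2-s-4 = (-(1/16)s+1/16)(-16s^2-80s-64) + (0)
Last nonzero remainder: -16s^2-80s-64. Dividing through by -16 gives the monic gcd s^2+5s+4.

s^2+5s+4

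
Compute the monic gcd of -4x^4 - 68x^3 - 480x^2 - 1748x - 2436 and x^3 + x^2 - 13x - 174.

x^2 + 7x + 29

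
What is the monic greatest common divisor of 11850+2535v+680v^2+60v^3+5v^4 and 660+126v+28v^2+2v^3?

By polynomial division,
  5v^4+60v^3+680v^2+2535v+11850 = ((5/2)v−5)(2v^3+28v^2+126v+660) + (505v^2+1515v+15150)
  2v^3+28v^2+126v+660 = ((2/505)v+22/505)(505v^2+1515v+15150) + (0)
Last nonzero remainder: 505v^2+1515v+15150. Dividing through by 505 gives the monic gcd v^2+3v+30.

30+3v+v^2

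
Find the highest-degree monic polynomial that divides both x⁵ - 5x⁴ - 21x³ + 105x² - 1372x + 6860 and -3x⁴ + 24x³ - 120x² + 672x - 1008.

Repeated division with remainder:
  x⁵ - 5x⁴ - 21x³ + 105x² - 1372x + 6860 = (-(1/3)x - 1)(-3x⁴ + 24x³ - 120x² + 672x - 1008) + (-37x³ + 209x² - 1036x + 5852)
  -3x⁴ + 24x³ - 120x² + 672x - 1008 = ((3/37)x - 261/1369)(-37x³ + 209x² - 1036x + 5852) + ((5265/1369)x² + 147420/1369)
  -37x³ + 209x² - 1036x + 5852 = (-(50653/5265)x + 286121/5265)((5265/1369)x² + 147420/1369) + (0)
Last nonzero remainder: (5265/1369)x² + 147420/1369. Dividing through by 5265/1369 gives the monic gcd x² + 28.

x² + 28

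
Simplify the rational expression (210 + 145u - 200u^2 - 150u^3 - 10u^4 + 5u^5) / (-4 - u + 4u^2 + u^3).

Repeated division with remainder:
  5u^5 - 10u^4 - 150u^3 - 200u^2 + 145u + 210 = (5u^2 - 30u - 25)(u^3 + 4u^2 - u - 4) + (-110u^2 + 110)
  u^3 + 4u^2 - u - 4 = (-(1/110)u - 2/55)(-110u^2 + 110) + (0)
Last nonzero remainder: -110u^2 + 110. Dividing through by -110 gives the monic gcd u^2 - 1.
Cancel u^2 - 1 from numerator and denominator to get the reduced form.

(-210 - 145u - 10u^2 + 5u^3)/(4 + u)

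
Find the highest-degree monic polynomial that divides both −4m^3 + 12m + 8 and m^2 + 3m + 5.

1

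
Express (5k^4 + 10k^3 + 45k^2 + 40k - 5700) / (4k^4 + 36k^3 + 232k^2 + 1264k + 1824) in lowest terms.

Apply the Euclidean algorithm:
  5k^4 + 10k^3 + 45k^2 + 40k - 5700 = (5/4)(4k^4 + 36k^3 + 232k^2 + 1264k + 1824) + (-35k^3 - 245k^2 - 1540k - 7980)
  4k^4 + 36k^3 + 232k^2 + 1264k + 1824 = (-(4/35)k - 8/35)(-35k^3 - 245k^2 - 1540k - 7980) + (0)
Last nonzero remainder: -35k^3 - 245k^2 - 1540k - 7980. Dividing through by -35 gives the monic gcd k^3 + 7k^2 + 44k + 228.
Cancel k^3 + 7k^2 + 44k + 228 from numerator and denominator to get the reduced form.

(5k - 25)/(4k + 8)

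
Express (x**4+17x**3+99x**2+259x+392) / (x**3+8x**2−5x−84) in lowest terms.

(x**3+10x**2+29x+56)/(x**2+x−12)

Apply the Euclidean algorithm:
  x**4+17x**3+99x**2+259x+392 = (x+9)(x**3+8x**2−5x−84) + (32x**2+388x+1148)
  x**3+8x**2−5x−84 = ((1/32)x−33/256)(32x**2+388x+1148) + ((585/64)x+4095/64)
  32x**2+388x+1148 = ((2048/585)x+10496/585)((585/64)x+4095/64) + (0)
Last nonzero remainder: (585/64)x+4095/64. Dividing through by 585/64 gives the monic gcd x+7.
Cancel x+7 from numerator and denominator to get the reduced form.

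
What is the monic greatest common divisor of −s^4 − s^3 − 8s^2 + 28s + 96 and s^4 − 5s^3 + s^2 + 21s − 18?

s^2 − s − 6

By polynomial division,
  −s^4 − s^3 − 8s^2 + 28s + 96 = (−1)(s^4 − 5s^3 + s^2 + 21s − 18) + (−6s^3 − 7s^2 + 49s + 78)
  s^4 − 5s^3 + s^2 + 21s − 18 = (−(1/6)s + 37/36)(−6s^3 − 7s^2 + 49s + 78) + ((589/36)s^2 − (589/36)s − 589/6)
  −6s^3 − 7s^2 + 49s + 78 = (−(216/589)s − 468/589)((589/36)s^2 − (589/36)s − 589/6) + (0)
Last nonzero remainder: (589/36)s^2 − (589/36)s − 589/6. Dividing through by 589/36 gives the monic gcd s^2 − s − 6.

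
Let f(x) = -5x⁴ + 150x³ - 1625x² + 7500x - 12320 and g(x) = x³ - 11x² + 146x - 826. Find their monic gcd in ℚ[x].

x - 7

Repeated division with remainder:
  -5x⁴ + 150x³ - 1625x² + 7500x - 12320 = (-5x + 95)(x³ - 11x² + 146x - 826) + (150x² - 10500x + 66150)
  x³ - 11x² + 146x - 826 = ((1/150)x + 59/150)(150x² - 10500x + 66150) + (3835x - 26845)
  150x² - 10500x + 66150 = ((30/767)x - 1890/767)(3835x - 26845) + (0)
Last nonzero remainder: 3835x - 26845. Dividing through by 3835 gives the monic gcd x - 7.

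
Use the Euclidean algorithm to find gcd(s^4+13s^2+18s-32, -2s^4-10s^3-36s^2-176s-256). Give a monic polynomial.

s^3+s^2+14s+32

Euclidean algorithm in ℚ[s]:
  s^4+13s^2+18s-32 = (-1/2)(-2s^4-10s^3-36s^2-176s-256) + (-5s^3-5s^2-70s-160)
  -2s^4-10s^3-36s^2-176s-256 = ((2/5)s+8/5)(-5s^3-5s^2-70s-160) + (0)
Last nonzero remainder: -5s^3-5s^2-70s-160. Dividing through by -5 gives the monic gcd s^3+s^2+14s+32.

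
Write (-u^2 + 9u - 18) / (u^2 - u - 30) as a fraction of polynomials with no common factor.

(-u + 3)/(u + 5)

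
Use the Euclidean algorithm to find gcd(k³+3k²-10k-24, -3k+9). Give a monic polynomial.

k-3

Euclidean algorithm in ℚ[k]:
  k³+3k²-10k-24 = (-(1/3)k²-2k-8/3)(-3k+9) + (0)
Last nonzero remainder: -3k+9. Dividing through by -3 gives the monic gcd k-3.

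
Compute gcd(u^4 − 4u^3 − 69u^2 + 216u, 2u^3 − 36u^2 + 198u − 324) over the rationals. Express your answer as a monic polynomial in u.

Euclidean algorithm in ℚ[u]:
  u^4 − 4u^3 − 69u^2 + 216u = ((1/2)u + 7)(2u^3 − 36u^2 + 198u − 324) + (84u^2 − 1008u + 2268)
  2u^3 − 36u^2 + 198u − 324 = ((1/42)u − 1/7)(84u^2 − 1008u + 2268) + (0)
Last nonzero remainder: 84u^2 − 1008u + 2268. Dividing through by 84 gives the monic gcd u^2 − 12u + 27.

u^2 − 12u + 27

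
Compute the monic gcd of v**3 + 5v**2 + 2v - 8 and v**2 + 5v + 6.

Euclidean algorithm in ℚ[v]:
  v**3 + 5v**2 + 2v - 8 = (v)(v**2 + 5v + 6) + (-4v - 8)
  v**2 + 5v + 6 = (-(1/4)v - 3/4)(-4v - 8) + (0)
Last nonzero remainder: -4v - 8. Dividing through by -4 gives the monic gcd v + 2.

v + 2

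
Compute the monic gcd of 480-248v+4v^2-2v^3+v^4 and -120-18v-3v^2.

By polynomial division,
  v^4-2v^3+4v^2-248v+480 = (-(1/3)v^2+(8/3)v-4)(-3v^2-18v-120) + (0)
Last nonzero remainder: -3v^2-18v-120. Dividing through by -3 gives the monic gcd v^2+6v+40.

40+6v+v^2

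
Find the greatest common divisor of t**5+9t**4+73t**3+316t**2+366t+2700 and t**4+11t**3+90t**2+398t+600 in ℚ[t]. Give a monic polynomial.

t**2+4t+50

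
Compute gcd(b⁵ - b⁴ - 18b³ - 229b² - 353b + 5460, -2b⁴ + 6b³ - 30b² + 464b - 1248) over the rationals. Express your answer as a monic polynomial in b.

b³ + b² + 19b - 156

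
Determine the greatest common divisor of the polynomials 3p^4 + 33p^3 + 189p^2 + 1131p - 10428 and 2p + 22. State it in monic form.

By polynomial division,
  3p^4 + 33p^3 + 189p^2 + 1131p - 10428 = ((3/2)p^3 + (189/2)p - 474)(2p + 22) + (0)
Last nonzero remainder: 2p + 22. Dividing through by 2 gives the monic gcd p + 11.

p + 11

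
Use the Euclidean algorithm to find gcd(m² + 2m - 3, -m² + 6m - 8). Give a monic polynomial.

1

Repeated division with remainder:
  m² + 2m - 3 = (-1)(-m² + 6m - 8) + (8m - 11)
  -m² + 6m - 8 = (-(1/8)m + 37/64)(8m - 11) + (-105/64)
  8m - 11 = (-(512/105)m + 704/105)(-105/64) + (0)
The last nonzero remainder is the constant -105/64, so the polynomials are coprime and gcd = 1.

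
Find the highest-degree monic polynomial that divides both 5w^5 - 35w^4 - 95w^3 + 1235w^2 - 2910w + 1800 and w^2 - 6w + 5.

Repeated division with remainder:
  5w^5 - 35w^4 - 95w^3 + 1235w^2 - 2910w + 1800 = (5w^3 - 5w^2 - 150w + 360)(w^2 - 6w + 5) + (0)
The last nonzero remainder w^2 - 6w + 5 is already monic.

w^2 - 6w + 5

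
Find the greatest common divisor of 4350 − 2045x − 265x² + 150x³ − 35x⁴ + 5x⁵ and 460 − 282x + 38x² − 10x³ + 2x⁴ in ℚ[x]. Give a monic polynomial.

By polynomial division,
  5x⁵ − 35x⁴ + 150x³ − 265x² − 2045x + 4350 = ((5/2)x − 5)(2x⁴ − 10x³ + 38x² − 282x + 460) + (5x³ + 630x² − 4605x + 6650)
  2x⁴ − 10x³ + 38x² − 282x + 460 = ((2/5)x − 262/5)(5x³ + 630x² − 4605x + 6650) + (34892x² − 244244x + 348920)
  5x³ + 630x² − 4605x + 6650 = ((5/34892)x + 665/34892)(34892x² − 244244x + 348920) + (0)
Last nonzero remainder: 34892x² − 244244x + 348920. Dividing through by 34892 gives the monic gcd x² − 7x + 10.

10 − 7x + x²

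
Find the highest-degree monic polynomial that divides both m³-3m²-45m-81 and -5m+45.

Euclidean algorithm in ℚ[m]:
  m³-3m²-45m-81 = (-(1/5)m²-(6/5)m-9/5)(-5m+45) + (0)
Last nonzero remainder: -5m+45. Dividing through by -5 gives the monic gcd m-9.

m-9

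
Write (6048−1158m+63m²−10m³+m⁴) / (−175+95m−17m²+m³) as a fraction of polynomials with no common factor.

Apply the Euclidean algorithm:
  m⁴−10m³+63m²−1158m+6048 = (m+7)(m³−17m²+95m−175) + (87m²−1648m+7273)
  m³−17m²+95m−175 = ((1/87)m+169/7569)(87m²−1648m+7273) + ((364816/7569)m−2553712/7569)
  87m²−1648m+7273 = ((658503/364816)m−7864191/364816)((364816/7569)m−2553712/7569) + (0)
Last nonzero remainder: (364816/7569)m−2553712/7569. Dividing through by 364816/7569 gives the monic gcd m−7.
Cancel m−7 from numerator and denominator to get the reduced form.

(−864+42m−3m²+m³)/(25−10m+m²)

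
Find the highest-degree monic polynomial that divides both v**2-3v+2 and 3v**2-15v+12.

Apply the Euclidean algorithm:
  v**2-3v+2 = (1/3)(3v**2-15v+12) + (2v-2)
  3v**2-15v+12 = ((3/2)v-6)(2v-2) + (0)
Last nonzero remainder: 2v-2. Dividing through by 2 gives the monic gcd v-1.

v-1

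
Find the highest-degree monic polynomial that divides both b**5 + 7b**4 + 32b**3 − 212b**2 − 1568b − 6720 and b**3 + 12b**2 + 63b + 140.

Apply the Euclidean algorithm:
  b**5 + 7b**4 + 32b**3 − 212b**2 − 1568b − 6720 = (b**2 − 5b + 29)(b**3 + 12b**2 + 63b + 140) + (−385b**2 − 2695b − 10780)
  b**3 + 12b**2 + 63b + 140 = (−(1/385)b − 1/77)(−385b**2 − 2695b − 10780) + (0)
Last nonzero remainder: −385b**2 − 2695b − 10780. Dividing through by −385 gives the monic gcd b**2 + 7b + 28.

b**2 + 7b + 28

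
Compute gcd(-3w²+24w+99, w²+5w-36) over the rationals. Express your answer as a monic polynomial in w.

1

Repeated division with remainder:
  -3w²+24w+99 = (-3)(w²+5w-36) + (39w-9)
  w²+5w-36 = ((1/39)w+68/507)(39w-9) + (-5880/169)
  39w-9 = (-(2197/1960)w+507/1960)(-5880/169) + (0)
The last nonzero remainder is the constant -5880/169, so the polynomials are coprime and gcd = 1.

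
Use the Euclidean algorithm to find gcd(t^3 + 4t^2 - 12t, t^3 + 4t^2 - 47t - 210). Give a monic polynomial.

t + 6

By polynomial division,
  t^3 + 4t^2 - 12t = (t^3 + 4t^2 - 47t - 210) + (35t + 210)
  t^3 + 4t^2 - 47t - 210 = ((1/35)t^2 - (2/35)t - 1)(35t + 210) + (0)
Last nonzero remainder: 35t + 210. Dividing through by 35 gives the monic gcd t + 6.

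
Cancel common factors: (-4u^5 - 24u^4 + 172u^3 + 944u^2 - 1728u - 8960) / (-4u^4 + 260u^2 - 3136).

(u^2 - u - 20)/(u - 7)

Euclidean algorithm in ℚ[u]:
  -4u^5 - 24u^4 + 172u^3 + 944u^2 - 1728u - 8960 = (u + 6)(-4u^4 + 260u^2 - 3136) + (-88u^3 - 616u^2 + 1408u + 9856)
  -4u^4 + 260u^2 - 3136 = ((1/22)u - 7/22)(-88u^3 - 616u^2 + 1408u + 9856) + (0)
Last nonzero remainder: -88u^3 - 616u^2 + 1408u + 9856. Dividing through by -88 gives the monic gcd u^3 + 7u^2 - 16u - 112.
Cancel u^3 + 7u^2 - 16u - 112 from numerator and denominator to get the reduced form.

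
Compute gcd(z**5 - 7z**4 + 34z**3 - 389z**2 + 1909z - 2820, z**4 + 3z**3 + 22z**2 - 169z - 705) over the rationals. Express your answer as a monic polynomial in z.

z**3 + 22z - 235

Apply the Euclidean algorithm:
  z**5 - 7z**4 + 34z**3 - 389z**2 + 1909z - 2820 = (z - 10)(z**4 + 3z**3 + 22z**2 - 169z - 705) + (42z**3 + 924z - 9870)
  z**4 + 3z**3 + 22z**2 - 169z - 705 = ((1/42)z + 1/14)(42z**3 + 924z - 9870) + (0)
Last nonzero remainder: 42z**3 + 924z - 9870. Dividing through by 42 gives the monic gcd z**3 + 22z - 235.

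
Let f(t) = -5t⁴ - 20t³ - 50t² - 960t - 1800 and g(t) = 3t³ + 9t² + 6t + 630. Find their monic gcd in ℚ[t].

By polynomial division,
  -5t⁴ - 20t³ - 50t² - 960t - 1800 = (-(5/3)t - 5/3)(3t³ + 9t² + 6t + 630) + (-25t² + 100t - 750)
  3t³ + 9t² + 6t + 630 = (-(3/25)t - 21/25)(-25t² + 100t - 750) + (0)
Last nonzero remainder: -25t² + 100t - 750. Dividing through by -25 gives the monic gcd t² - 4t + 30.

t² - 4t + 30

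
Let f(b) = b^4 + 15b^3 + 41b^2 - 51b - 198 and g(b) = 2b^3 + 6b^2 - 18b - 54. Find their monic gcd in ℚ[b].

b^2 + 6b + 9

Repeated division with remainder:
  b^4 + 15b^3 + 41b^2 - 51b - 198 = ((1/2)b + 6)(2b^3 + 6b^2 - 18b - 54) + (14b^2 + 84b + 126)
  2b^3 + 6b^2 - 18b - 54 = ((1/7)b - 3/7)(14b^2 + 84b + 126) + (0)
Last nonzero remainder: 14b^2 + 84b + 126. Dividing through by 14 gives the monic gcd b^2 + 6b + 9.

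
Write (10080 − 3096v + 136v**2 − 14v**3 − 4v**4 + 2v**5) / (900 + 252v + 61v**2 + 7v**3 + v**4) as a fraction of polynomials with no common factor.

(280 − 86v − 4v**2 + 2v**3)/(25 + 7v + v**2)

Apply the Euclidean algorithm:
  2v**5 − 4v**4 − 14v**3 + 136v**2 − 3096v + 10080 = (2v − 18)(v**4 + 7v**3 + 61v**2 + 252v + 900) + (−10v**3 + 730v**2 − 360v + 26280)
  v**4 + 7v**3 + 61v**2 + 252v + 900 = (−(1/10)v − 8)(−10v**3 + 730v**2 − 360v + 26280) + (5865v**2 + 211140)
  −10v**3 + 730v**2 − 360v + 26280 = (−(2/1173)v + 146/1173)(5865v**2 + 211140) + (0)
Last nonzero remainder: 5865v**2 + 211140. Dividing through by 5865 gives the monic gcd v**2 + 36.
Cancel v**2 + 36 from numerator and denominator to get the reduced form.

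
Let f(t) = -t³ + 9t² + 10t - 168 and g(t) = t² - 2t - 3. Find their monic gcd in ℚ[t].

Euclidean algorithm in ℚ[t]:
  -t³ + 9t² + 10t - 168 = (-t + 7)(t² - 2t - 3) + (21t - 147)
  t² - 2t - 3 = ((1/21)t + 5/21)(21t - 147) + (32)
  21t - 147 = ((21/32)t - 147/32)(32) + (0)
The last nonzero remainder is the constant 32, so the polynomials are coprime and gcd = 1.

1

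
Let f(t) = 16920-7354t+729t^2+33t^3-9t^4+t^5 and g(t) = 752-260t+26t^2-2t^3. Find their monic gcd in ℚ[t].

-376+130t-13t^2+t^3

Apply the Euclidean algorithm:
  t^5-9t^4+33t^3+729t^2-7354t+16920 = (-(1/2)t^2-2t+45/2)(-2t^3+26t^2-260t+752) + (0)
Last nonzero remainder: -2t^3+26t^2-260t+752. Dividing through by -2 gives the monic gcd t^3-13t^2+130t-376.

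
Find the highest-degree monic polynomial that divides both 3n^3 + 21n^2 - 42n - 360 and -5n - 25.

n + 5

By polynomial division,
  3n^3 + 21n^2 - 42n - 360 = (-(3/5)n^2 - (6/5)n + 72/5)(-5n - 25) + (0)
Last nonzero remainder: -5n - 25. Dividing through by -5 gives the monic gcd n + 5.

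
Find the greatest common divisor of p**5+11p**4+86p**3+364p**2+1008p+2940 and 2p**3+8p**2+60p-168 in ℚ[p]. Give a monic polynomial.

p**2+6p+42

Euclidean algorithm in ℚ[p]:
  p**5+11p**4+86p**3+364p**2+1008p+2940 = ((1/2)p**2+(7/2)p+14)(2p**3+8p**2+60p-168) + (126p**2+756p+5292)
  2p**3+8p**2+60p-168 = ((1/63)p-2/63)(126p**2+756p+5292) + (0)
Last nonzero remainder: 126p**2+756p+5292. Dividing through by 126 gives the monic gcd p**2+6p+42.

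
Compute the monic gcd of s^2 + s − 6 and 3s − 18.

1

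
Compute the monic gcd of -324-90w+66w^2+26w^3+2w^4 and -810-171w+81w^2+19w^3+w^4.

By polynomial division,
  2w^4+26w^3+66w^2-90w-324 = (2)(w^4+19w^3+81w^2-171w-810) + (-12w^3-96w^2+252w+1296)
  w^4+19w^3+81w^2-171w-810 = (-(1/12)w-11/12)(-12w^3-96w^2+252w+1296) + (14w^2+168w+378)
  -12w^3-96w^2+252w+1296 = (-(6/7)w+24/7)(14w^2+168w+378) + (0)
Last nonzero remainder: 14w^2+168w+378. Dividing through by 14 gives the monic gcd w^2+12w+27.

27+12w+w^2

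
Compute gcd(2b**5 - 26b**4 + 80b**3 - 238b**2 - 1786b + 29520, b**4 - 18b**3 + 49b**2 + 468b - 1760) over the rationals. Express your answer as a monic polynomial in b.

b**2 - 3b - 40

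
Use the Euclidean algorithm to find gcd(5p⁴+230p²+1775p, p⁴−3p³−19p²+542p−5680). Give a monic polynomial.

Euclidean algorithm in ℚ[p]:
  5p⁴+230p²+1775p = (5)(p⁴−3p³−19p²+542p−5680) + (15p³+325p²−935p+28400)
  p⁴−3p³−19p²+542p−5680 = ((1/15)p−74/45)(15p³+325p²−935p+28400) + ((5200/9)p²−(26000/9)p+369200/9)
  15p³+325p²−935p+28400 = ((27/1040)p+9/13)((5200/9)p²−(26000/9)p+369200/9) + (0)
Last nonzero remainder: (5200/9)p²−(26000/9)p+369200/9. Dividing through by 5200/9 gives the monic gcd p²−5p+71.

p²−5p+71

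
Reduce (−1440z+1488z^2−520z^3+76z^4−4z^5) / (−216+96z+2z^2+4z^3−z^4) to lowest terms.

By polynomial division,
  −4z^5+76z^4−520z^3+1488z^2−1440z = (4z−60)(−z^4+4z^3+2z^2+96z−216) + (−288z^3+1224z^2+5184z−12960)
  −z^4+4z^3+2z^2+96z−216 = ((1/288)z+1/1152)(−288z^3+1224z^2+5184z−12960) + (−(273/16)z^2+(273/2)z−819/4)
  −288z^3+1224z^2+5184z−12960 = ((1536/91)z+5760/91)(−(273/16)z^2+(273/2)z−819/4) + (0)
Last nonzero remainder: −(273/16)z^2+(273/2)z−819/4. Dividing through by −273/16 gives the monic gcd z^2−8z+12.
Cancel z^2−8z+12 from numerator and denominator to get the reduced form.

(120z−44z^2+4z^3)/(18+4z+z^2)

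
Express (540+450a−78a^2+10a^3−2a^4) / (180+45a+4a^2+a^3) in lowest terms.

(12+10a−2a^2)/(4+a)

Apply the Euclidean algorithm:
  −2a^4+10a^3−78a^2+450a+540 = (−2a+18)(a^3+4a^2+45a+180) + (−60a^2−2700)
  a^3+4a^2+45a+180 = (−(1/60)a−1/15)(−60a^2−2700) + (0)
Last nonzero remainder: −60a^2−2700. Dividing through by −60 gives the monic gcd a^2+45.
Cancel a^2+45 from numerator and denominator to get the reduced form.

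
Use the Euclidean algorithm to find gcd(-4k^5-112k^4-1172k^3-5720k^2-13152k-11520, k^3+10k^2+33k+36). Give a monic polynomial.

Repeated division with remainder:
  -4k^5-112k^4-1172k^3-5720k^2-13152k-11520 = (-4k^2-72k-320)(k^3+10k^2+33k+36) + (0)
The last nonzero remainder k^3+10k^2+33k+36 is already monic.

k^3+10k^2+33k+36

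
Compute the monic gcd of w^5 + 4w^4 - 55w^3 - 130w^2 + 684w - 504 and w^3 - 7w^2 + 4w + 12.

w^2 - 8w + 12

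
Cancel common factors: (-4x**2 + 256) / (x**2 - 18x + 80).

Apply the Euclidean algorithm:
  -4x**2 + 256 = (-4)(x**2 - 18x + 80) + (-72x + 576)
  x**2 - 18x + 80 = (-(1/72)x + 5/36)(-72x + 576) + (0)
Last nonzero remainder: -72x + 576. Dividing through by -72 gives the monic gcd x - 8.
Cancel x - 8 from numerator and denominator to get the reduced form.

(-4x - 32)/(x - 10)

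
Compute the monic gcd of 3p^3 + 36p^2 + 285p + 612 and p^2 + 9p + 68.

By polynomial division,
  3p^3 + 36p^2 + 285p + 612 = (3p + 9)(p^2 + 9p + 68) + (0)
The last nonzero remainder p^2 + 9p + 68 is already monic.

p^2 + 9p + 68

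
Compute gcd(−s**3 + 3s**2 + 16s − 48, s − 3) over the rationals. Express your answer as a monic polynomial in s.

s − 3

By polynomial division,
  −s**3 + 3s**2 + 16s − 48 = (−s**2 + 16)(s − 3) + (0)
The last nonzero remainder s − 3 is already monic.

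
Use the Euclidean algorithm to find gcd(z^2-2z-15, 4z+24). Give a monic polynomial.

Euclidean algorithm in ℚ[z]:
  z^2-2z-15 = ((1/4)z-2)(4z+24) + (33)
  4z+24 = ((4/33)z+8/11)(33) + (0)
The last nonzero remainder is the constant 33, so the polynomials are coprime and gcd = 1.

1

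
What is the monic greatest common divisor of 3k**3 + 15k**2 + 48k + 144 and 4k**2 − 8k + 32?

1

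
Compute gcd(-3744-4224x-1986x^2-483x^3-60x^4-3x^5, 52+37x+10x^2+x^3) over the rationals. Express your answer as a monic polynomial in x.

52+37x+10x^2+x^3

Apply the Euclidean algorithm:
  -3x^5-60x^4-483x^3-1986x^2-4224x-3744 = (-3x^2-30x-72)(x^3+10x^2+37x+52) + (0)
The last nonzero remainder x^3+10x^2+37x+52 is already monic.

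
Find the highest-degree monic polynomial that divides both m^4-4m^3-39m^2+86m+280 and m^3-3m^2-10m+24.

Repeated division with remainder:
  m^4-4m^3-39m^2+86m+280 = (m-1)(m^3-3m^2-10m+24) + (-32m^2+52m+304)
  m^3-3m^2-10m+24 = (-(1/32)m+11/256)(-32m^2+52m+304) + (-(175/64)m+175/16)
  -32m^2+52m+304 = ((2048/175)m+4864/175)(-(175/64)m+175/16) + (0)
Last nonzero remainder: -(175/64)m+175/16. Dividing through by -175/64 gives the monic gcd m-4.

m-4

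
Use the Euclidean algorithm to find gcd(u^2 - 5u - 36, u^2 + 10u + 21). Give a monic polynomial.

By polynomial division,
  u^2 - 5u - 36 = (u^2 + 10u + 21) + (-15u - 57)
  u^2 + 10u + 21 = (-(1/15)u - 31/75)(-15u - 57) + (-64/25)
  -15u - 57 = ((375/64)u + 1425/64)(-64/25) + (0)
The last nonzero remainder is the constant -64/25, so the polynomials are coprime and gcd = 1.

1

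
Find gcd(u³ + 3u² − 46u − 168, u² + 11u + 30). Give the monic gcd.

u + 6

By polynomial division,
  u³ + 3u² − 46u − 168 = (u − 8)(u² + 11u + 30) + (12u + 72)
  u² + 11u + 30 = ((1/12)u + 5/12)(12u + 72) + (0)
Last nonzero remainder: 12u + 72. Dividing through by 12 gives the monic gcd u + 6.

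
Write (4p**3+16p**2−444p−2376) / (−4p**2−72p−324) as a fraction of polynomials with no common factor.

(−p**2+5p+66)/(p+9)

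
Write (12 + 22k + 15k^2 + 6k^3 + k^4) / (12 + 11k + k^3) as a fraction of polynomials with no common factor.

Euclidean algorithm in ℚ[k]:
  k^4 + 6k^3 + 15k^2 + 22k + 12 = (k + 6)(k^3 + 11k + 12) + (4k^2 - 56k - 60)
  k^3 + 11k + 12 = ((1/4)k + 7/2)(4k^2 - 56k - 60) + (222k + 222)
  4k^2 - 56k - 60 = ((2/111)k - 10/37)(222k + 222) + (0)
Last nonzero remainder: 222k + 222. Dividing through by 222 gives the monic gcd k + 1.
Cancel k + 1 from numerator and denominator to get the reduced form.

(12 + 10k + 5k^2 + k^3)/(12 - k + k^2)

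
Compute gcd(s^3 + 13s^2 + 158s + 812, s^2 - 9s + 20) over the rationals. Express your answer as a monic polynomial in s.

By polynomial division,
  s^3 + 13s^2 + 158s + 812 = (s + 22)(s^2 - 9s + 20) + (336s + 372)
  s^2 - 9s + 20 = ((1/336)s - 283/9408)(336s + 372) + (24453/784)
  336s + 372 = ((87808/8151)s + 97216/8151)(24453/784) + (0)
The last nonzero remainder is the constant 24453/784, so the polynomials are coprime and gcd = 1.

1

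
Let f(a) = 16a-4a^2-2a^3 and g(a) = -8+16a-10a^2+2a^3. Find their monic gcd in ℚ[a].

-2+a

Repeated division with remainder:
  -2a^3-4a^2+16a = (-1)(2a^3-10a^2+16a-8) + (-14a^2+32a-8)
  2a^3-10a^2+16a-8 = (-(1/7)a+19/49)(-14a^2+32a-8) + ((120/49)a-240/49)
  -14a^2+32a-8 = (-(343/60)a+49/30)((120/49)a-240/49) + (0)
Last nonzero remainder: (120/49)a-240/49. Dividing through by 120/49 gives the monic gcd a-2.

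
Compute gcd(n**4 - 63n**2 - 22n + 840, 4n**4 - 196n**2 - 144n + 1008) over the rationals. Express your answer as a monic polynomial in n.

n**2 - n - 42

Apply the Euclidean algorithm:
  n**4 - 63n**2 - 22n + 840 = (1/4)(4n**4 - 196n**2 - 144n + 1008) + (-14n**2 + 14n + 588)
  4n**4 - 196n**2 - 144n + 1008 = (-(2/7)n**2 - (2/7)n + 12/7)(-14n**2 + 14n + 588) + (0)
Last nonzero remainder: -14n**2 + 14n + 588. Dividing through by -14 gives the monic gcd n**2 - n - 42.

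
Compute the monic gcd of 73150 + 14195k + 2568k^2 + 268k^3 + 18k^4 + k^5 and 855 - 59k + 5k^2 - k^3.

95 + 4k + k^2

Repeated division with remainder:
  k^5 + 18k^4 + 268k^3 + 2568k^2 + 14195k + 73150 = (-k^2 - 23k - 324)(-k^3 + 5k^2 - 59k + 855) + (3686k^2 + 14744k + 350170)
  -k^3 + 5k^2 - 59k + 855 = (-(1/3686)k + 9/3686)(3686k^2 + 14744k + 350170) + (0)
Last nonzero remainder: 3686k^2 + 14744k + 350170. Dividing through by 3686 gives the monic gcd k^2 + 4k + 95.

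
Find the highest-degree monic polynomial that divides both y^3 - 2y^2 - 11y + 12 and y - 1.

y - 1

Euclidean algorithm in ℚ[y]:
  y^3 - 2y^2 - 11y + 12 = (y^2 - y - 12)(y - 1) + (0)
The last nonzero remainder y - 1 is already monic.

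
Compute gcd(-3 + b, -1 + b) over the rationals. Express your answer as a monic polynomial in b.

Repeated division with remainder:
  b - 3 = (b - 1) + (-2)
  b - 1 = (-(1/2)b + 1/2)(-2) + (0)
The last nonzero remainder is the constant -2, so the polynomials are coprime and gcd = 1.

1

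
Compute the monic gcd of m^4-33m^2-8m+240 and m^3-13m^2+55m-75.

m^2-8m+15

Euclidean algorithm in ℚ[m]:
  m^4-33m^2-8m+240 = (m+13)(m^3-13m^2+55m-75) + (81m^2-648m+1215)
  m^3-13m^2+55m-75 = ((1/81)m-5/81)(81m^2-648m+1215) + (0)
Last nonzero remainder: 81m^2-648m+1215. Dividing through by 81 gives the monic gcd m^2-8m+15.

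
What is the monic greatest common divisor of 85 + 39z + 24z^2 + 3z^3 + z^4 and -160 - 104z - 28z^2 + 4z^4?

5 + 2z + z^2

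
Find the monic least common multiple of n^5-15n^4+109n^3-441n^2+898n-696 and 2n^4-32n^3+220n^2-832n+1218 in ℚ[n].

n^6-22n^5+214n^4-1204n^3+3985n^2-6982n+4872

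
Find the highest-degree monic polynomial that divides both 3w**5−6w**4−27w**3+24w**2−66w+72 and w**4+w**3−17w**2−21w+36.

Repeated division with remainder:
  3w**5−6w**4−27w**3+24w**2−66w+72 = (3w−9)(w**4+w**3−17w**2−21w+36) + (33w**3−66w**2−363w+396)
  w**4+w**3−17w**2−21w+36 = ((1/33)w+1/11)(33w**3−66w**2−363w+396) + (0)
Last nonzero remainder: 33w**3−66w**2−363w+396. Dividing through by 33 gives the monic gcd w**3−2w**2−11w+12.

w**3−2w**2−11w+12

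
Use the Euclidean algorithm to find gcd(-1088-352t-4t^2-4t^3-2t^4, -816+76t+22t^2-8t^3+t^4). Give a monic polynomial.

Repeated division with remainder:
  -2t^4-4t^3-4t^2-352t-1088 = (-2)(t^4-8t^3+22t^2+76t-816) + (-20t^3+40t^2-200t-2720)
  t^4-8t^3+22t^2+76t-816 = (-(1/20)t+3/10)(-20t^3+40t^2-200t-2720) + (0)
Last nonzero remainder: -20t^3+40t^2-200t-2720. Dividing through by -20 gives the monic gcd t^3-2t^2+10t+136.

136+10t-2t^2+t^3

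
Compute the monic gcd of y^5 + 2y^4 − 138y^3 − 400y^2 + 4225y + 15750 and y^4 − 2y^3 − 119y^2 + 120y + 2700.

Repeated division with remainder:
  y^5 + 2y^4 − 138y^3 − 400y^2 + 4225y + 15750 = (y + 4)(y^4 − 2y^3 − 119y^2 + 120y + 2700) + (−11y^3 − 44y^2 + 1045y + 4950)
  y^4 − 2y^3 − 119y^2 + 120y + 2700 = (−(1/11)y + 6/11)(−11y^3 − 44y^2 + 1045y + 4950) + (0)
Last nonzero remainder: −11y^3 − 44y^2 + 1045y + 4950. Dividing through by −11 gives the monic gcd y^3 + 4y^2 − 95y − 450.

y^3 + 4y^2 − 95y − 450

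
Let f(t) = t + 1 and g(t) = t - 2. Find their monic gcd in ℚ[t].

1

By polynomial division,
  t + 1 = (t - 2) + (3)
  t - 2 = ((1/3)t - 2/3)(3) + (0)
The last nonzero remainder is the constant 3, so the polynomials are coprime and gcd = 1.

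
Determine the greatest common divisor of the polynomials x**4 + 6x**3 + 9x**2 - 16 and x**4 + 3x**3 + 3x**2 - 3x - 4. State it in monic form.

x**3 + 2x**2 + x - 4

Euclidean algorithm in ℚ[x]:
  x**4 + 6x**3 + 9x**2 - 16 = (x**4 + 3x**3 + 3x**2 - 3x - 4) + (3x**3 + 6x**2 + 3x - 12)
  x**4 + 3x**3 + 3x**2 - 3x - 4 = ((1/3)x + 1/3)(3x**3 + 6x**2 + 3x - 12) + (0)
Last nonzero remainder: 3x**3 + 6x**2 + 3x - 12. Dividing through by 3 gives the monic gcd x**3 + 2x**2 + x - 4.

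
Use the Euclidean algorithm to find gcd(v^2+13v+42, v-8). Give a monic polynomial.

1

Repeated division with remainder:
  v^2+13v+42 = (v+21)(v-8) + (210)
  v-8 = ((1/210)v-4/105)(210) + (0)
The last nonzero remainder is the constant 210, so the polynomials are coprime and gcd = 1.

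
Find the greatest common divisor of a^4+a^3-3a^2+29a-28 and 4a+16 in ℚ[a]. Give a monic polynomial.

By polynomial division,
  a^4+a^3-3a^2+29a-28 = ((1/4)a^3-(3/4)a^2+(9/4)a-7/4)(4a+16) + (0)
Last nonzero remainder: 4a+16. Dividing through by 4 gives the monic gcd a+4.

a+4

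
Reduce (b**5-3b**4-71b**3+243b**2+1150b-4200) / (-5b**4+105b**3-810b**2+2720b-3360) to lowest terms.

By polynomial division,
  b**5-3b**4-71b**3+243b**2+1150b-4200 = (-(1/5)b-18/5)(-5b**4+105b**3-810b**2+2720b-3360) + (145b**3-2129b**2+10270b-16296)
  -5b**4+105b**3-810b**2+2720b-3360 = (-(1/29)b+916/4205)(145b**3-2129b**2+10270b-16296) + ((33264/4205)b**2-(66528/841)b+798336/4205)
  145b**3-2129b**2+10270b-16296 = ((609725/33264)b-407885/4752)((33264/4205)b**2-(66528/841)b+798336/4205) + (0)
Last nonzero remainder: (33264/4205)b**2-(66528/841)b+798336/4205. Dividing through by 33264/4205 gives the monic gcd b**2-10b+24.
Cancel b**2-10b+24 from numerator and denominator to get the reduced form.

(-b**3-7b**2+25b+175)/(5b**2-55b+140)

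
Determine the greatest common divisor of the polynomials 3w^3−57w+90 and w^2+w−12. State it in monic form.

w−3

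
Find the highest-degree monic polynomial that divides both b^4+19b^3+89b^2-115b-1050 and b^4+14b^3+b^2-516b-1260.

b^2+17b+70

Euclidean algorithm in ℚ[b]:
  b^4+19b^3+89b^2-115b-1050 = (b^4+14b^3+b^2-516b-1260) + (5b^3+88b^2+401b+210)
  b^4+14b^3+b^2-516b-1260 = ((1/5)b-18/25)(5b^3+88b^2+401b+210) + (-(396/25)b^2-(6732/25)b-5544/5)
  5b^3+88b^2+401b+210 = (-(125/396)b-25/132)(-(396/25)b^2-(6732/25)b-5544/5) + (0)
Last nonzero remainder: -(396/25)b^2-(6732/25)b-5544/5. Dividing through by -396/25 gives the monic gcd b^2+17b+70.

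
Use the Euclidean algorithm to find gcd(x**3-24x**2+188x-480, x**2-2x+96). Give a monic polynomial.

Apply the Euclidean algorithm:
  x**3-24x**2+188x-480 = (x-22)(x**2-2x+96) + (48x+1632)
  x**2-2x+96 = ((1/48)x-3/4)(48x+1632) + (1320)
  48x+1632 = ((2/55)x+68/55)(1320) + (0)
The last nonzero remainder is the constant 1320, so the polynomials are coprime and gcd = 1.

1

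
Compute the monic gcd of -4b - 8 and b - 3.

Repeated division with remainder:
  -4b - 8 = (-4)(b - 3) + (-20)
  b - 3 = (-(1/20)b + 3/20)(-20) + (0)
The last nonzero remainder is the constant -20, so the polynomials are coprime and gcd = 1.

1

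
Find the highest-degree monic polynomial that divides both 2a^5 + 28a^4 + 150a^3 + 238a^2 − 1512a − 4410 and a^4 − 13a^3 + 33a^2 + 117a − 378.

a^2 − 9

By polynomial division,
  2a^5 + 28a^4 + 150a^3 + 238a^2 − 1512a − 4410 = (2a + 54)(a^4 − 13a^3 + 33a^2 + 117a − 378) + (786a^3 − 1778a^2 − 7074a + 16002)
  a^4 − 13a^3 + 33a^2 + 117a − 378 = ((1/786)a − 2110/154449)(786a^3 − 1778a^2 − 7074a + 16002) + ((2735278/154449)a^2 − 2735278/17161)
  786a^3 − 1778a^2 − 7074a + 16002 = ((60698457/1367639)a − 19615023/195377)((2735278/154449)a^2 − 2735278/17161) + (0)
Last nonzero remainder: (2735278/154449)a^2 − 2735278/17161. Dividing through by 2735278/154449 gives the monic gcd a^2 − 9.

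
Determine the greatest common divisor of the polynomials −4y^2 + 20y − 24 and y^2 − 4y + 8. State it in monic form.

1

By polynomial division,
  −4y^2 + 20y − 24 = (−4)(y^2 − 4y + 8) + (4y + 8)
  y^2 − 4y + 8 = ((1/4)y − 3/2)(4y + 8) + (20)
  4y + 8 = ((1/5)y + 2/5)(20) + (0)
The last nonzero remainder is the constant 20, so the polynomials are coprime and gcd = 1.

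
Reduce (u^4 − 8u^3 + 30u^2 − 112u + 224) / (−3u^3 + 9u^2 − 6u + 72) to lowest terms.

By polynomial division,
  u^4 − 8u^3 + 30u^2 − 112u + 224 = (−(1/3)u + 5/3)(−3u^3 + 9u^2 − 6u + 72) + (13u^2 − 78u + 104)
  −3u^3 + 9u^2 − 6u + 72 = (−(3/13)u − 9/13)(13u^2 − 78u + 104) + (−36u + 144)
  13u^2 − 78u + 104 = (−(13/36)u + 13/18)(−36u + 144) + (0)
Last nonzero remainder: −36u + 144. Dividing through by −36 gives the monic gcd u − 4.
Cancel u − 4 from numerator and denominator to get the reduced form.

(−u^3 + 4u^2 − 14u + 56)/(3u^2 + 3u + 18)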